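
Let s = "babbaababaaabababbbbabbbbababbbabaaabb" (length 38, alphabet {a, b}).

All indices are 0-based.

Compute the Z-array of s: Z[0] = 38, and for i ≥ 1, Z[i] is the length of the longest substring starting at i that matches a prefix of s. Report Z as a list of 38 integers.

Z[0]=38
i=1: fresh scan; Z[1]=0
i=2: fresh scan; Z[2]=1 scan→box=[2,3)
i=3: fresh scan; Z[3]=2 scan→box=[3,5)
i=4: min(r-i=1, Z[1]=0)=0; Z[4]=0
i=5: fresh scan; Z[5]=0
i=6: fresh scan; Z[6]=3 scan→box=[6,9)
i=7: min(r-i=2, Z[1]=0)=0; Z[7]=0
i=8: min(r-i=1, Z[2]=1)=1; Z[8]=2 scan→box=[8,10)
i=9: min(r-i=1, Z[1]=0)=0; Z[9]=0
i=10: fresh scan; Z[10]=0
i=11: fresh scan; Z[11]=0
i=12: fresh scan; Z[12]=3 scan→box=[12,15)
i=13: min(r-i=2, Z[1]=0)=0; Z[13]=0
i=14: min(r-i=1, Z[2]=1)=1; Z[14]=4 scan→box=[14,18)
i=15: min(r-i=3, Z[1]=0)=0; Z[15]=0
i=16: min(r-i=2, Z[2]=1)=1; Z[16]=1
i=17: min(r-i=1, Z[3]=2)=1; Z[17]=1
i=18: fresh scan; Z[18]=1 scan→box=[18,19)
i=19: fresh scan; Z[19]=4 scan→box=[19,23)
i=20: min(r-i=3, Z[1]=0)=0; Z[20]=0
i=21: min(r-i=2, Z[2]=1)=1; Z[21]=1
i=22: min(r-i=1, Z[3]=2)=1; Z[22]=1
i=23: fresh scan; Z[23]=1 scan→box=[23,24)
i=24: fresh scan; Z[24]=3 scan→box=[24,27)
i=25: min(r-i=2, Z[1]=0)=0; Z[25]=0
i=26: min(r-i=1, Z[2]=1)=1; Z[26]=4 scan→box=[26,30)
i=27: min(r-i=3, Z[1]=0)=0; Z[27]=0
i=28: min(r-i=2, Z[2]=1)=1; Z[28]=1
i=29: min(r-i=1, Z[3]=2)=1; Z[29]=1
i=30: fresh scan; Z[30]=3 scan→box=[30,33)
i=31: min(r-i=2, Z[1]=0)=0; Z[31]=0
i=32: min(r-i=1, Z[2]=1)=1; Z[32]=2 scan→box=[32,34)
i=33: min(r-i=1, Z[1]=0)=0; Z[33]=0
i=34: fresh scan; Z[34]=0
i=35: fresh scan; Z[35]=0
i=36: fresh scan; Z[36]=1 scan→box=[36,37)
i=37: fresh scan; Z[37]=1 scan→box=[37,38)

[38, 0, 1, 2, 0, 0, 3, 0, 2, 0, 0, 0, 3, 0, 4, 0, 1, 1, 1, 4, 0, 1, 1, 1, 3, 0, 4, 0, 1, 1, 3, 0, 2, 0, 0, 0, 1, 1]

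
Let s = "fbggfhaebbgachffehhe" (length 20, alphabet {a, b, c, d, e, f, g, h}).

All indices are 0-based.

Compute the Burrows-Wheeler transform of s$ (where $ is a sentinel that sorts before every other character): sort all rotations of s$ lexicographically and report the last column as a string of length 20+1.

eghebfahaf$fhgbgbfhce

rank  rotation               last
    0  $fbggfhaebbgachffehhe  e
    1  achffehhe$fbggfhaebbg  g
    2  aebbgachffehhe$fbggfh  h
    3  bbgachffehhe$fbggfhae  e
    4  bgachffehhe$fbggfhaeb  b
    5  bggfhaebbgachffehhe$f  f
    6  chffehhe$fbggfhaebbga  a
    7  e$fbggfhaebbgachffehh  h
    8  ebbgachffehhe$fbggfha  a
    9  ehhe$fbggfhaebbgachff  f
   10  fbggfhaebbgachffehhe$  $
   11  fehhe$fbggfhaebbgachf  f
   12  ffehhe$fbggfhaebbgach  h
   13  fhaebbgachffehhe$fbgg  g
   14  gachffehhe$fbggfhaebb  b
   15  gfhaebbgachffehhe$fbg  g
   16  ggfhaebbgachffehhe$fb  b
   17  haebbgachffehhe$fbggf  f
   18  he$fbggfhaebbgachffeh  h
   19  hffehhe$fbggfhaebbgac  c
   20  hhe$fbggfhaebbgachffe  e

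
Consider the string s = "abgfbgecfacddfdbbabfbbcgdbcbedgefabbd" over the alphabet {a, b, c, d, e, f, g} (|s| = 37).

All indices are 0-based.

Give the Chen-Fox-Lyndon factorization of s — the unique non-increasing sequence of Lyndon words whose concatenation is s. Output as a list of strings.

emit factor 1: 'abgfbgecfacddfdbb' (i=0, period=17)
emit factor 2: 'abfbbcgdbcbedgef' (i=17, period=16)
emit factor 3: 'abbd' (i=33, period=4)

["abgfbgecfacddfdbb", "abfbbcgdbcbedgef", "abbd"]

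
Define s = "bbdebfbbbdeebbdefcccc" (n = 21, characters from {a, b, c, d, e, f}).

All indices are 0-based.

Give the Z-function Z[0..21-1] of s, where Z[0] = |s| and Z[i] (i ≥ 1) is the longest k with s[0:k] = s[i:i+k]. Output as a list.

Z[0]=21
i=1: fresh scan; Z[1]=1 scan→box=[1,2)
i=2: fresh scan; Z[2]=0
i=3: fresh scan; Z[3]=0
i=4: fresh scan; Z[4]=1 scan→box=[4,5)
i=5: fresh scan; Z[5]=0
i=6: fresh scan; Z[6]=2 scan→box=[6,8)
i=7: min(r-i=1, Z[1]=1)=1; Z[7]=4 scan→box=[7,11)
i=8: min(r-i=3, Z[1]=1)=1; Z[8]=1
i=9: min(r-i=2, Z[2]=0)=0; Z[9]=0
i=10: min(r-i=1, Z[3]=0)=0; Z[10]=0
i=11: fresh scan; Z[11]=0
i=12: fresh scan; Z[12]=4 scan→box=[12,16)
i=13: min(r-i=3, Z[1]=1)=1; Z[13]=1
i=14: min(r-i=2, Z[2]=0)=0; Z[14]=0
i=15: min(r-i=1, Z[3]=0)=0; Z[15]=0
i=16: fresh scan; Z[16]=0
i=17: fresh scan; Z[17]=0
i=18: fresh scan; Z[18]=0
i=19: fresh scan; Z[19]=0
i=20: fresh scan; Z[20]=0

[21, 1, 0, 0, 1, 0, 2, 4, 1, 0, 0, 0, 4, 1, 0, 0, 0, 0, 0, 0, 0]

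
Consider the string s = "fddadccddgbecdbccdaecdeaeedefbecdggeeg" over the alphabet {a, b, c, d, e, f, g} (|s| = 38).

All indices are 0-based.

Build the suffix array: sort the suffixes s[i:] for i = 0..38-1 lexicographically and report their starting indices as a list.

sorted suffixes:
  #0 SA[0]=3  'adccddgbecdbccdaecdeaeedefbecdggeeg'
  #1 SA[1]=18  'aecdeaeedefbecdggeeg'
  #2 SA[2]=23  'aeedefbecdggeeg'
  #3 SA[3]=14  'bccdaecdeaeedefbecdggeeg'
  #4 SA[4]=10  'becdbccdaecdeaeedefbecdggeeg'
  #5 SA[5]=29  'becdggeeg'
  #6 SA[6]=15  'ccdaecdeaeedefbecdggeeg'
  #7 SA[7]=5  'ccddgbecdbccdaecdeaeedefbecdggeeg'
  #8 SA[8]=16  'cdaecdeaeedefbecdggeeg'
  #9 SA[9]=12  'cdbccdaecdeaeedefbecdggeeg'
  #10 SA[10]=6  'cddgbecdbccdaecdeaeedefbecdggeeg'
  #11 SA[11]=20  'cdeaeedefbecdggeeg'
  #12 SA[12]=31  'cdggeeg'
  #13 SA[13]=2  'dadccddgbecdbccdaecdeaeedefbecdggeeg'
  #14 SA[14]=17  'daecdeaeedefbecdggeeg'
  #15 SA[15]=13  'dbccdaecdeaeedefbecdggeeg'
  #16 SA[16]=4  'dccddgbecdbccdaecdeaeedefbecdggeeg'
  #17 SA[17]=1  'ddadccddgbecdbccdaecdeaeedefbecdggeeg'
  #18 SA[18]=7  'ddgbecdbccdaecdeaeedefbecdggeeg'
  #19 SA[19]=21  'deaeedefbecdggeeg'
  #20 SA[20]=26  'defbecdggeeg'
  #21 SA[21]=8  'dgbecdbccdaecdeaeedefbecdggeeg'
  #22 SA[22]=32  'dggeeg'
  #23 SA[23]=22  'eaeedefbecdggeeg'
  #24 SA[24]=11  'ecdbccdaecdeaeedefbecdggeeg'
  #25 SA[25]=19  'ecdeaeedefbecdggeeg'
  #26 SA[26]=30  'ecdggeeg'
  #27 SA[27]=25  'edefbecdggeeg'
  #28 SA[28]=24  'eedefbecdggeeg'
  #29 SA[29]=35  'eeg'
  #30 SA[30]=27  'efbecdggeeg'
  #31 SA[31]=36  'eg'
  #32 SA[32]=28  'fbecdggeeg'
  #33 SA[33]=0  'fddadccddgbecdbccdaecdeaeedefbecdggeeg'
  #34 SA[34]=37  'g'
  #35 SA[35]=9  'gbecdbccdaecdeaeedefbecdggeeg'
  #36 SA[36]=34  'geeg'
  #37 SA[37]=33  'ggeeg'

[3, 18, 23, 14, 10, 29, 15, 5, 16, 12, 6, 20, 31, 2, 17, 13, 4, 1, 7, 21, 26, 8, 32, 22, 11, 19, 30, 25, 24, 35, 27, 36, 28, 0, 37, 9, 34, 33]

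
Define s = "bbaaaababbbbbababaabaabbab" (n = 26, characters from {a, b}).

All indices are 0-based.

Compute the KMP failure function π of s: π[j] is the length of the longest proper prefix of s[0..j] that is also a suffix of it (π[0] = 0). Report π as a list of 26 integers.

π[0] = 0
j=1 s[j]='b': π[1]=1 (border 'b')
j=2 s[j]='a': k: 1→0; π[2]=0 (border '')
j=3 s[j]='a': π[3]=0 (border '')
j=4 s[j]='a': π[4]=0 (border '')
j=5 s[j]='a': π[5]=0 (border '')
j=6 s[j]='b': π[6]=1 (border 'b')
j=7 s[j]='a': k: 1→0; π[7]=0 (border '')
j=8 s[j]='b': π[8]=1 (border 'b')
j=9 s[j]='b': π[9]=2 (border 'bb')
j=10 s[j]='b': k: 2→1; π[10]=2 (border 'bb')
j=11 s[j]='b': k: 2→1; π[11]=2 (border 'bb')
j=12 s[j]='b': k: 2→1; π[12]=2 (border 'bb')
j=13 s[j]='a': π[13]=3 (border 'bba')
j=14 s[j]='b': k: 3→0; π[14]=1 (border 'b')
j=15 s[j]='a': k: 1→0; π[15]=0 (border '')
j=16 s[j]='b': π[16]=1 (border 'b')
j=17 s[j]='a': k: 1→0; π[17]=0 (border '')
j=18 s[j]='a': π[18]=0 (border '')
j=19 s[j]='b': π[19]=1 (border 'b')
j=20 s[j]='a': k: 1→0; π[20]=0 (border '')
j=21 s[j]='a': π[21]=0 (border '')
j=22 s[j]='b': π[22]=1 (border 'b')
j=23 s[j]='b': π[23]=2 (border 'bb')
j=24 s[j]='a': π[24]=3 (border 'bba')
j=25 s[j]='b': k: 3→0; π[25]=1 (border 'b')

[0, 1, 0, 0, 0, 0, 1, 0, 1, 2, 2, 2, 2, 3, 1, 0, 1, 0, 0, 1, 0, 0, 1, 2, 3, 1]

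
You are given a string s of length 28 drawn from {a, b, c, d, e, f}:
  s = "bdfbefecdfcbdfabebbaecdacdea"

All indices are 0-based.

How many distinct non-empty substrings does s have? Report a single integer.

375

rank | idx | suffix
   0 |  27 | a
   1 |  14 | abebbaecdacdea
   2 |  23 | acdea
   3 |  19 | aecdacdea
   4 |  18 | baecdacdea
   5 |  17 | bbaecdacdea
   6 |  11 | bdfabebbaecdacdea
   7 |   0 | bdfbefecdfcbdfabebbaecdacdea
   8 |  15 | bebbaecdacdea
   9 |   3 | befecdfcbdfabebbaecdacdea
  10 |  10 | cbdfabebbaecdacdea
  11 |  21 | cdacdea
  12 |  24 | cdea
  13 |   7 | cdfcbdfabebbaecdacdea
  14 |  22 | dacdea
  15 |  25 | dea
  16 |  12 | dfabebbaecdacdea
  17 |   1 | dfbefecdfcbdfabebbaecdacdea
  18 |   8 | dfcbdfabebbaecdacdea
  19 |  26 | ea
  20 |  16 | ebbaecdacdea
  21 |  20 | ecdacdea
  22 |   6 | ecdfcbdfabebbaecdacdea
  23 |   4 | efecdfcbdfabebbaecdacdea
  24 |  13 | fabebbaecdacdea
  25 |   2 | fbefecdfcbdfabebbaecdacdea
  26 |   9 | fcbdfabebbaecdacdea
  27 |   5 | fecdfcbdfabebbaecdacdea

SA = [27, 14, 23, 19, 18, 17, 11, 0, 15, 3, 10, 21, 24, 7, 22, 25, 12, 1, 8, 26, 16, 20, 6, 4, 13, 2, 9, 5]
rank  pair      lcp
   1  s[27:],s[14:]  1  'a'
   2  s[14:],s[23:]  1  'a'
   3  s[23:],s[19:]  1  'a'
   4  s[19:],s[18:]  0  ''
   5  s[18:],s[17:]  1  'b'
   6  s[17:],s[11:]  1  'b'
   7  s[11:],s[0:]  3  'bdf'
   8  s[0:],s[15:]  1  'b'
   9  s[15:],s[3:]  2  'be'
  10  s[3:],s[10:]  0  ''
  11  s[10:],s[21:]  1  'c'
  12  s[21:],s[24:]  2  'cd'
  13  s[24:],s[7:]  2  'cd'
  14  s[7:],s[22:]  0  ''
  15  s[22:],s[25:]  1  'd'
  16  s[25:],s[12:]  1  'd'
  17  s[12:],s[1:]  2  'df'
  18  s[1:],s[8:]  2  'df'
  19  s[8:],s[26:]  0  ''
  20  s[26:],s[16:]  1  'e'
  21  s[16:],s[20:]  1  'e'
  22  s[20:],s[6:]  3  'ecd'
  23  s[6:],s[4:]  1  'e'
  24  s[4:],s[13:]  0  ''
  25  s[13:],s[2:]  1  'f'
  26  s[2:],s[9:]  1  'f'
  27  s[9:],s[5:]  1  'f'

n(n+1)/2 = 28·29/2 = 406
Σ LCP = 0 + 1 + 1 + 1 + 0 + 1 + 1 + 3 + 1 + 2 + 0 + 1 + 2 + 2 + 0 + 1 + 1 + 2 + 2 + 0 + 1 + 1 + 3 + 1 + 0 + 1 + 1 + 1 = 31
distinct = 406 − 31 = 375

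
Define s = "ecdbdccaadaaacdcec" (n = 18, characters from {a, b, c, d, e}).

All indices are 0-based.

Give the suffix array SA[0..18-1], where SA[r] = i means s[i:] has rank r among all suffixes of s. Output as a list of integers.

[10, 11, 7, 12, 8, 3, 17, 6, 5, 1, 13, 15, 9, 2, 4, 14, 16, 0]

rank→(start, suffix):
  0 → (10, 'aaacdcec')
  1 → (11, 'aacdcec')
  2 → (7, 'aadaaacdcec')
  3 → (12, 'acdcec')
  4 → (8, 'adaaacdcec')
  5 → (3, 'bdccaadaaacdcec')
  6 → (17, 'c')
  7 → (6, 'caadaaacdcec')
  8 → (5, 'ccaadaaacdcec')
  9 → (1, 'cdbdccaadaaacdcec')
  10 → (13, 'cdcec')
  11 → (15, 'cec')
  12 → (9, 'daaacdcec')
  13 → (2, 'dbdccaadaaacdcec')
  14 → (4, 'dccaadaaacdcec')
  15 → (14, 'dcec')
  16 → (16, 'ec')
  17 → (0, 'ecdbdccaadaaacdcec')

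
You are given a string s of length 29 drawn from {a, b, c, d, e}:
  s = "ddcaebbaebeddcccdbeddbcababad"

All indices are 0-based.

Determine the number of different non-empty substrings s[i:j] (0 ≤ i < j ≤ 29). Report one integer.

392

rank→(start, suffix):
  0 → (23, 'ababad')
  1 → (25, 'abad')
  2 → (27, 'ad')
  3 → (3, 'aebbaebeddcccdbeddbcababad')
  4 → (7, 'aebeddcccdbeddbcababad')
  5 → (24, 'babad')
  6 → (26, 'bad')
  7 → (6, 'baebeddcccdbeddbcababad')
  8 → (5, 'bbaebeddcccdbeddbcababad')
  9 → (21, 'bcababad')
  10 → (17, 'beddbcababad')
  11 → (9, 'beddcccdbeddbcababad')
  12 → (22, 'cababad')
  13 → (2, 'caebbaebeddcccdbeddbcababad')
  14 → (13, 'cccdbeddbcababad')
  15 → (14, 'ccdbeddbcababad')
  16 → (15, 'cdbeddbcababad')
  17 → (28, 'd')
  18 → (20, 'dbcababad')
  19 → (16, 'dbeddbcababad')
  20 → (1, 'dcaebbaebeddcccdbeddbcababad')
  21 → (12, 'dcccdbeddbcababad')
  22 → (19, 'ddbcababad')
  23 → (0, 'ddcaebbaebeddcccdbeddbcababad')
  24 → (11, 'ddcccdbeddbcababad')
  25 → (4, 'ebbaebeddcccdbeddbcababad')
  26 → (8, 'ebeddcccdbeddbcababad')
  27 → (18, 'eddbcababad')
  28 → (10, 'eddcccdbeddbcababad')

SA = [23, 25, 27, 3, 7, 24, 26, 6, 5, 21, 17, 9, 22, 2, 13, 14, 15, 28, 20, 16, 1, 12, 19, 0, 11, 4, 8, 18, 10]
[i] adj suffixes → lcp
  [1] 23/25 → 3 ('aba')
  [2] 25/27 → 1 ('a')
  [3] 27/3 → 1 ('a')
  [4] 3/7 → 3 ('aeb')
  [5] 7/24 → 0 ('')
  [6] 24/26 → 2 ('ba')
  [7] 26/6 → 2 ('ba')
  [8] 6/5 → 1 ('b')
  [9] 5/21 → 1 ('b')
  [10] 21/17 → 1 ('b')
  [11] 17/9 → 4 ('bedd')
  [12] 9/22 → 0 ('')
  [13] 22/2 → 2 ('ca')
  [14] 2/13 → 1 ('c')
  [15] 13/14 → 2 ('cc')
  [16] 14/15 → 1 ('c')
  [17] 15/28 → 0 ('')
  [18] 28/20 → 1 ('d')
  [19] 20/16 → 2 ('db')
  [20] 16/1 → 1 ('d')
  [21] 1/12 → 2 ('dc')
  [22] 12/19 → 1 ('d')
  [23] 19/0 → 2 ('dd')
  [24] 0/11 → 3 ('ddc')
  [25] 11/4 → 0 ('')
  [26] 4/8 → 2 ('eb')
  [27] 8/18 → 1 ('e')
  [28] 18/10 → 3 ('edd')

n(n+1)/2 = 29·30/2 = 435
Σ LCP = 0 + 3 + 1 + 1 + 3 + 0 + 2 + 2 + 1 + 1 + 1 + 4 + 0 + 2 + 1 + 2 + 1 + 0 + 1 + 2 + 1 + 2 + 1 + 2 + 3 + 0 + 2 + 1 + 3 = 43
distinct = 435 − 43 = 392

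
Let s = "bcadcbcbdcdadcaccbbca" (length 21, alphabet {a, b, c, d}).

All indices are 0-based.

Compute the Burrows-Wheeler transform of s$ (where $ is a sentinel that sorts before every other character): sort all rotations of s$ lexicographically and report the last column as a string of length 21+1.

accdccb$ccbdbcdbadcaab

rank  rotation                last
    0  $bcadcbcbdcdadcaccbbca  a
    1  a$bcadcbcbdcdadcaccbbc  c
    2  accbbca$bcadcbcbdcdadc  c
    3  adcaccbbca$bcadcbcbdcd  d
    4  adcbcbdcdadcaccbbca$bc  c
    5  bbca$bcadcbcbdcdadcacc  c
    6  bca$bcadcbcbdcdadcaccb  b
    7  bcadcbcbdcdadcaccbbca$  $
    8  bcbdcdadcaccbbca$bcadc  c
    9  bdcdadcaccbbca$bcadcbc  c
   10  ca$bcadcbcbdcdadcaccbb  b
   11  caccbbca$bcadcbcbdcdad  d
   12  cadcbcbdcdadcaccbbca$b  b
   13  cbbca$bcadcbcbdcdadcac  c
   14  cbcbdcdadcaccbbca$bcad  d
   15  cbdcdadcaccbbca$bcadcb  b
   16  ccbbca$bcadcbcbdcdadca  a
   17  cdadcaccbbca$bcadcbcbd  d
   18  dadcaccbbca$bcadcbcbdc  c
   19  dcaccbbca$bcadcbcbdcda  a
   20  dcbcbdcdadcaccbbca$bca  a
   21  dcdadcaccbbca$bcadcbcb  b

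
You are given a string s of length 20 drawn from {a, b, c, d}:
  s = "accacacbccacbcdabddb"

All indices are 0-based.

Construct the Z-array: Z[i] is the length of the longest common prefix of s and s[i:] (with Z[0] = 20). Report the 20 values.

[20, 0, 0, 2, 0, 2, 0, 0, 0, 0, 2, 0, 0, 0, 0, 1, 0, 0, 0, 0]

Z[0]=20
i=1: i≥r, start 0; Z[1]=0
i=2: i≥r, start 0; Z[2]=0
i=3: i≥r, start 0; Z[3]=2 extend→box=[3,5)
i=4: min(r-i=1, Z[1]=0)=0; Z[4]=0
i=5: i≥r, start 0; Z[5]=2 extend→box=[5,7)
i=6: min(r-i=1, Z[1]=0)=0; Z[6]=0
i=7: i≥r, start 0; Z[7]=0
i=8: i≥r, start 0; Z[8]=0
i=9: i≥r, start 0; Z[9]=0
i=10: i≥r, start 0; Z[10]=2 extend→box=[10,12)
i=11: min(r-i=1, Z[1]=0)=0; Z[11]=0
i=12: i≥r, start 0; Z[12]=0
i=13: i≥r, start 0; Z[13]=0
i=14: i≥r, start 0; Z[14]=0
i=15: i≥r, start 0; Z[15]=1 extend→box=[15,16)
i=16: i≥r, start 0; Z[16]=0
i=17: i≥r, start 0; Z[17]=0
i=18: i≥r, start 0; Z[18]=0
i=19: i≥r, start 0; Z[19]=0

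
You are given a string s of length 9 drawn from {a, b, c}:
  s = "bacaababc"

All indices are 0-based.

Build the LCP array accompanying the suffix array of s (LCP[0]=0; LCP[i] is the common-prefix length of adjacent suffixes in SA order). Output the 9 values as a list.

[0, 1, 2, 1, 0, 2, 1, 0, 1]

sorted suffixes:
  #0 SA[0]=3  'aababc'
  #1 SA[1]=4  'ababc'
  #2 SA[2]=6  'abc'
  #3 SA[3]=1  'acaababc'
  #4 SA[4]=5  'babc'
  #5 SA[5]=0  'bacaababc'
  #6 SA[6]=7  'bc'
  #7 SA[7]=8  'c'
  #8 SA[8]=2  'caababc'

SA = [3, 4, 6, 1, 5, 0, 7, 8, 2]
i: (SA[i-1],SA[i]) lcp shared
  1: (3,4) 1 'a'
  2: (4,6) 2 'ab'
  3: (6,1) 1 'a'
  4: (1,5) 0 ''
  5: (5,0) 2 'ba'
  6: (0,7) 1 'b'
  7: (7,8) 0 ''
  8: (8,2) 1 'c'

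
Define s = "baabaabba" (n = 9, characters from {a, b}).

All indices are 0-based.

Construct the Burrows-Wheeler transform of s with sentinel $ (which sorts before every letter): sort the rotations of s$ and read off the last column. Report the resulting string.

rank  rotation    last
    0  $baabaabba  a
    1  a$baabaabb  b
    2  aabaabba$b  b
    3  aabba$baab  b
    4  abaabba$ba  a
    5  abba$baaba  a
    6  ba$baabaab  b
    7  baabaabba$  $
    8  baabba$baa  a
    9  bba$baabaa  a

abbbaab$aa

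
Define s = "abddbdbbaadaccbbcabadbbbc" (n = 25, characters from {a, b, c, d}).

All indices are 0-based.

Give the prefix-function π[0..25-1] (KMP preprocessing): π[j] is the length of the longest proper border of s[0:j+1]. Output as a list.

π[0] = 0
j=1 s[j]='b': π[1]=0 (border '')
j=2 s[j]='d': π[2]=0 (border '')
j=3 s[j]='d': π[3]=0 (border '')
j=4 s[j]='b': π[4]=0 (border '')
j=5 s[j]='d': π[5]=0 (border '')
j=6 s[j]='b': π[6]=0 (border '')
j=7 s[j]='b': π[7]=0 (border '')
j=8 s[j]='a': π[8]=1 (border 'a')
j=9 s[j]='a': k: 1→0; π[9]=1 (border 'a')
j=10 s[j]='d': k: 1→0; π[10]=0 (border '')
j=11 s[j]='a': π[11]=1 (border 'a')
j=12 s[j]='c': k: 1→0; π[12]=0 (border '')
j=13 s[j]='c': π[13]=0 (border '')
j=14 s[j]='b': π[14]=0 (border '')
j=15 s[j]='b': π[15]=0 (border '')
j=16 s[j]='c': π[16]=0 (border '')
j=17 s[j]='a': π[17]=1 (border 'a')
j=18 s[j]='b': π[18]=2 (border 'ab')
j=19 s[j]='a': k: 2→0; π[19]=1 (border 'a')
j=20 s[j]='d': k: 1→0; π[20]=0 (border '')
j=21 s[j]='b': π[21]=0 (border '')
j=22 s[j]='b': π[22]=0 (border '')
j=23 s[j]='b': π[23]=0 (border '')
j=24 s[j]='c': π[24]=0 (border '')

[0, 0, 0, 0, 0, 0, 0, 0, 1, 1, 0, 1, 0, 0, 0, 0, 0, 1, 2, 1, 0, 0, 0, 0, 0]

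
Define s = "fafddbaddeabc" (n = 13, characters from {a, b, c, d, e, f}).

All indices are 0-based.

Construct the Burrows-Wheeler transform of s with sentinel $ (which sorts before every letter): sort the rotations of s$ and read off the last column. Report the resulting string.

cebfdabdfadd$a

rank  rotation        last
    0  $fafddbaddeabc  c
    1  abc$fafddbadde  e
    2  addeabc$fafddb  b
    3  afddbaddeabc$f  f
    4  baddeabc$fafdd  d
    5  bc$fafddbaddea  a
    6  c$fafddbaddeab  b
    7  dbaddeabc$fafd  d
    8  ddbaddeabc$faf  f
    9  ddeabc$fafddba  a
   10  deabc$fafddbad  d
   11  eabc$fafddbadd  d
   12  fafddbaddeabc$  $
   13  fddbaddeabc$fa  a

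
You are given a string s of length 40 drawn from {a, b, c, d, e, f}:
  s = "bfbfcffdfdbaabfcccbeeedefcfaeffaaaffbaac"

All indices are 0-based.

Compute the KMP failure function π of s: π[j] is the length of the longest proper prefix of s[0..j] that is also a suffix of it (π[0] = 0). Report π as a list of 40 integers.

π[0] = 0
j=1 s[j]='f': π[1]=0 (border '')
j=2 s[j]='b': π[2]=1 (border 'b')
j=3 s[j]='f': π[3]=2 (border 'bf')
j=4 s[j]='c': k: 2→0; π[4]=0 (border '')
j=5 s[j]='f': π[5]=0 (border '')
j=6 s[j]='f': π[6]=0 (border '')
j=7 s[j]='d': π[7]=0 (border '')
j=8 s[j]='f': π[8]=0 (border '')
j=9 s[j]='d': π[9]=0 (border '')
j=10 s[j]='b': π[10]=1 (border 'b')
j=11 s[j]='a': k: 1→0; π[11]=0 (border '')
j=12 s[j]='a': π[12]=0 (border '')
j=13 s[j]='b': π[13]=1 (border 'b')
j=14 s[j]='f': π[14]=2 (border 'bf')
j=15 s[j]='c': k: 2→0; π[15]=0 (border '')
j=16 s[j]='c': π[16]=0 (border '')
j=17 s[j]='c': π[17]=0 (border '')
j=18 s[j]='b': π[18]=1 (border 'b')
j=19 s[j]='e': k: 1→0; π[19]=0 (border '')
j=20 s[j]='e': π[20]=0 (border '')
j=21 s[j]='e': π[21]=0 (border '')
j=22 s[j]='d': π[22]=0 (border '')
j=23 s[j]='e': π[23]=0 (border '')
j=24 s[j]='f': π[24]=0 (border '')
j=25 s[j]='c': π[25]=0 (border '')
j=26 s[j]='f': π[26]=0 (border '')
j=27 s[j]='a': π[27]=0 (border '')
j=28 s[j]='e': π[28]=0 (border '')
j=29 s[j]='f': π[29]=0 (border '')
j=30 s[j]='f': π[30]=0 (border '')
j=31 s[j]='a': π[31]=0 (border '')
j=32 s[j]='a': π[32]=0 (border '')
j=33 s[j]='a': π[33]=0 (border '')
j=34 s[j]='f': π[34]=0 (border '')
j=35 s[j]='f': π[35]=0 (border '')
j=36 s[j]='b': π[36]=1 (border 'b')
j=37 s[j]='a': k: 1→0; π[37]=0 (border '')
j=38 s[j]='a': π[38]=0 (border '')
j=39 s[j]='c': π[39]=0 (border '')

[0, 0, 1, 2, 0, 0, 0, 0, 0, 0, 1, 0, 0, 1, 2, 0, 0, 0, 1, 0, 0, 0, 0, 0, 0, 0, 0, 0, 0, 0, 0, 0, 0, 0, 0, 0, 1, 0, 0, 0]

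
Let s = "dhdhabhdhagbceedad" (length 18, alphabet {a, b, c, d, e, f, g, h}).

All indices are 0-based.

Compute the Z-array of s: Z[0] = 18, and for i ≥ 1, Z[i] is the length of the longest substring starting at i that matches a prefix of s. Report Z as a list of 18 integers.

[18, 0, 2, 0, 0, 0, 0, 2, 0, 0, 0, 0, 0, 0, 0, 1, 0, 1]

Z[0]=18
i=1: outside box; Z[1]=0
i=2: outside box; Z[2]=2 grow→box=[2,4)
i=3: min(r-i=1, Z[1]=0)=0; Z[3]=0
i=4: outside box; Z[4]=0
i=5: outside box; Z[5]=0
i=6: outside box; Z[6]=0
i=7: outside box; Z[7]=2 grow→box=[7,9)
i=8: min(r-i=1, Z[1]=0)=0; Z[8]=0
i=9: outside box; Z[9]=0
i=10: outside box; Z[10]=0
i=11: outside box; Z[11]=0
i=12: outside box; Z[12]=0
i=13: outside box; Z[13]=0
i=14: outside box; Z[14]=0
i=15: outside box; Z[15]=1 grow→box=[15,16)
i=16: outside box; Z[16]=0
i=17: outside box; Z[17]=1 grow→box=[17,18)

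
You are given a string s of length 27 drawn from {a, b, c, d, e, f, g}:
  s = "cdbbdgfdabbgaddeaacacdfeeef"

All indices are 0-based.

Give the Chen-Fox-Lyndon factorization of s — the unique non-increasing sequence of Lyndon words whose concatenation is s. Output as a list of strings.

emit factor 1: 'cd' (i=0, period=2)
emit factor 2: 'bbdgfd' (i=2, period=6)
emit factor 3: 'abbgadde' (i=8, period=8)
emit factor 4: 'aacacdfeeef' (i=16, period=11)

["cd", "bbdgfd", "abbgadde", "aacacdfeeef"]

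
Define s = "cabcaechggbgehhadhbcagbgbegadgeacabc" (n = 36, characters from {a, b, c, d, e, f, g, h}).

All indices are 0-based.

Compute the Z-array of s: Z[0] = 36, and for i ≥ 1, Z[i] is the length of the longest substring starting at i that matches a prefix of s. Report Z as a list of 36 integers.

Z[0]=36
i=1: outside box; Z[1]=0
i=2: outside box; Z[2]=0
i=3: outside box; Z[3]=2 extend→box=[3,5)
i=4: min(r-i=1, Z[1]=0)=0; Z[4]=0
i=5: outside box; Z[5]=0
i=6: outside box; Z[6]=1 extend→box=[6,7)
i=7: outside box; Z[7]=0
i=8: outside box; Z[8]=0
i=9: outside box; Z[9]=0
i=10: outside box; Z[10]=0
i=11: outside box; Z[11]=0
i=12: outside box; Z[12]=0
i=13: outside box; Z[13]=0
i=14: outside box; Z[14]=0
i=15: outside box; Z[15]=0
i=16: outside box; Z[16]=0
i=17: outside box; Z[17]=0
i=18: outside box; Z[18]=0
i=19: outside box; Z[19]=2 extend→box=[19,21)
i=20: min(r-i=1, Z[1]=0)=0; Z[20]=0
i=21: outside box; Z[21]=0
i=22: outside box; Z[22]=0
i=23: outside box; Z[23]=0
i=24: outside box; Z[24]=0
i=25: outside box; Z[25]=0
i=26: outside box; Z[26]=0
i=27: outside box; Z[27]=0
i=28: outside box; Z[28]=0
i=29: outside box; Z[29]=0
i=30: outside box; Z[30]=0
i=31: outside box; Z[31]=0
i=32: outside box; Z[32]=4 extend→box=[32,36)
i=33: min(r-i=3, Z[1]=0)=0; Z[33]=0
i=34: min(r-i=2, Z[2]=0)=0; Z[34]=0
i=35: min(r-i=1, Z[3]=2)=1; Z[35]=1

[36, 0, 0, 2, 0, 0, 1, 0, 0, 0, 0, 0, 0, 0, 0, 0, 0, 0, 0, 2, 0, 0, 0, 0, 0, 0, 0, 0, 0, 0, 0, 0, 4, 0, 0, 1]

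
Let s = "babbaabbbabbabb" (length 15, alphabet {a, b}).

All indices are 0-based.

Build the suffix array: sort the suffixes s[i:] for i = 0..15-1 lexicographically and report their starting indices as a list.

sorted suffixes:
  #0 SA[0]=4  'aabbbabbabb'
  #1 SA[1]=12  'abb'
  #2 SA[2]=1  'abbaabbbabbabb'
  #3 SA[3]=9  'abbabb'
  #4 SA[4]=5  'abbbabbabb'
  #5 SA[5]=14  'b'
  #6 SA[6]=3  'baabbbabbabb'
  #7 SA[7]=11  'babb'
  #8 SA[8]=0  'babbaabbbabbabb'
  #9 SA[9]=8  'babbabb'
  #10 SA[10]=13  'bb'
  #11 SA[11]=2  'bbaabbbabbabb'
  #12 SA[12]=10  'bbabb'
  #13 SA[13]=7  'bbabbabb'
  #14 SA[14]=6  'bbbabbabb'

[4, 12, 1, 9, 5, 14, 3, 11, 0, 8, 13, 2, 10, 7, 6]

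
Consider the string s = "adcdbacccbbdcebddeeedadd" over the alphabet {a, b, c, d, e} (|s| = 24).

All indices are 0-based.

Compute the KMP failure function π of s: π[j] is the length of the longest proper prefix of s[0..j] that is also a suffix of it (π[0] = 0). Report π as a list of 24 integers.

[0, 0, 0, 0, 0, 1, 0, 0, 0, 0, 0, 0, 0, 0, 0, 0, 0, 0, 0, 0, 0, 1, 2, 0]

π[0] = 0
j=1 s[j]='d': π[1]=0 (border '')
j=2 s[j]='c': π[2]=0 (border '')
j=3 s[j]='d': π[3]=0 (border '')
j=4 s[j]='b': π[4]=0 (border '')
j=5 s[j]='a': π[5]=1 (border 'a')
j=6 s[j]='c': k: 1→0; π[6]=0 (border '')
j=7 s[j]='c': π[7]=0 (border '')
j=8 s[j]='c': π[8]=0 (border '')
j=9 s[j]='b': π[9]=0 (border '')
j=10 s[j]='b': π[10]=0 (border '')
j=11 s[j]='d': π[11]=0 (border '')
j=12 s[j]='c': π[12]=0 (border '')
j=13 s[j]='e': π[13]=0 (border '')
j=14 s[j]='b': π[14]=0 (border '')
j=15 s[j]='d': π[15]=0 (border '')
j=16 s[j]='d': π[16]=0 (border '')
j=17 s[j]='e': π[17]=0 (border '')
j=18 s[j]='e': π[18]=0 (border '')
j=19 s[j]='e': π[19]=0 (border '')
j=20 s[j]='d': π[20]=0 (border '')
j=21 s[j]='a': π[21]=1 (border 'a')
j=22 s[j]='d': π[22]=2 (border 'ad')
j=23 s[j]='d': k: 2→0; π[23]=0 (border '')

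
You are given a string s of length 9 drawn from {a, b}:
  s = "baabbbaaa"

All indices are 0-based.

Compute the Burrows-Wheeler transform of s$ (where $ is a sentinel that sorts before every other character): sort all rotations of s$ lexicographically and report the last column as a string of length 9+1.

rank  rotation    last
    0  $baabbbaaa  a
    1  a$baabbbaa  a
    2  aa$baabbba  a
    3  aaa$baabbb  b
    4  aabbbaaa$b  b
    5  abbbaaa$ba  a
    6  baaa$baabb  b
    7  baabbbaaa$  $
    8  bbaaa$baab  b
    9  bbbaaa$baa  a

aaabbab$ba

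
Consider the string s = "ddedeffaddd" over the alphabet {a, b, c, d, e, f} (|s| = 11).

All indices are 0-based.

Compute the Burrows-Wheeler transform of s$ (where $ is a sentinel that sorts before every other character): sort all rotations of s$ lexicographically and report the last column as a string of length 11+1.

rank  rotation      last
    0  $ddedeffaddd  d
    1  addd$ddedeff  f
    2  d$ddedeffadd  d
    3  dd$ddedeffad  d
    4  ddd$ddedeffa  a
    5  ddedeffaddd$  $
    6  dedeffaddd$d  d
    7  deffaddd$dde  e
    8  edeffaddd$dd  d
    9  effaddd$dded  d
   10  faddd$ddedef  f
   11  ffaddd$ddede  e

dfdda$deddfe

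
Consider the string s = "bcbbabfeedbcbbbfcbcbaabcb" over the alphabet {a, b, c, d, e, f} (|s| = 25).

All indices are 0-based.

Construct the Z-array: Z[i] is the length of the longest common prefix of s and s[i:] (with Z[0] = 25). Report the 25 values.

Z[0]=25
i=1: fresh scan; Z[1]=0
i=2: fresh scan; Z[2]=1 extend→box=[2,3)
i=3: fresh scan; Z[3]=1 extend→box=[3,4)
i=4: fresh scan; Z[4]=0
i=5: fresh scan; Z[5]=1 extend→box=[5,6)
i=6: fresh scan; Z[6]=0
i=7: fresh scan; Z[7]=0
i=8: fresh scan; Z[8]=0
i=9: fresh scan; Z[9]=0
i=10: fresh scan; Z[10]=4 extend→box=[10,14)
i=11: min(r-i=3, Z[1]=0)=0; Z[11]=0
i=12: min(r-i=2, Z[2]=1)=1; Z[12]=1
i=13: min(r-i=1, Z[3]=1)=1; Z[13]=1
i=14: fresh scan; Z[14]=1 extend→box=[14,15)
i=15: fresh scan; Z[15]=0
i=16: fresh scan; Z[16]=0
i=17: fresh scan; Z[17]=3 extend→box=[17,20)
i=18: min(r-i=2, Z[1]=0)=0; Z[18]=0
i=19: min(r-i=1, Z[2]=1)=1; Z[19]=1
i=20: fresh scan; Z[20]=0
i=21: fresh scan; Z[21]=0
i=22: fresh scan; Z[22]=3 extend→box=[22,25)
i=23: min(r-i=2, Z[1]=0)=0; Z[23]=0
i=24: min(r-i=1, Z[2]=1)=1; Z[24]=1

[25, 0, 1, 1, 0, 1, 0, 0, 0, 0, 4, 0, 1, 1, 1, 0, 0, 3, 0, 1, 0, 0, 3, 0, 1]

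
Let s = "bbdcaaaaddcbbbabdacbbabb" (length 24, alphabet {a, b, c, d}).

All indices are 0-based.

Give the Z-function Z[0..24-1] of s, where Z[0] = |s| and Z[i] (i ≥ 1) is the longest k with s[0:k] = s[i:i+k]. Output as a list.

Z[0]=24
i=1: fresh scan; Z[1]=1 extend→box=[1,2)
i=2: fresh scan; Z[2]=0
i=3: fresh scan; Z[3]=0
i=4: fresh scan; Z[4]=0
i=5: fresh scan; Z[5]=0
i=6: fresh scan; Z[6]=0
i=7: fresh scan; Z[7]=0
i=8: fresh scan; Z[8]=0
i=9: fresh scan; Z[9]=0
i=10: fresh scan; Z[10]=0
i=11: fresh scan; Z[11]=2 extend→box=[11,13)
i=12: min(r-i=1, Z[1]=1)=1; Z[12]=2 extend→box=[12,14)
i=13: min(r-i=1, Z[1]=1)=1; Z[13]=1
i=14: fresh scan; Z[14]=0
i=15: fresh scan; Z[15]=1 extend→box=[15,16)
i=16: fresh scan; Z[16]=0
i=17: fresh scan; Z[17]=0
i=18: fresh scan; Z[18]=0
i=19: fresh scan; Z[19]=2 extend→box=[19,21)
i=20: min(r-i=1, Z[1]=1)=1; Z[20]=1
i=21: fresh scan; Z[21]=0
i=22: fresh scan; Z[22]=2 extend→box=[22,24)
i=23: min(r-i=1, Z[1]=1)=1; Z[23]=1

[24, 1, 0, 0, 0, 0, 0, 0, 0, 0, 0, 2, 2, 1, 0, 1, 0, 0, 0, 2, 1, 0, 2, 1]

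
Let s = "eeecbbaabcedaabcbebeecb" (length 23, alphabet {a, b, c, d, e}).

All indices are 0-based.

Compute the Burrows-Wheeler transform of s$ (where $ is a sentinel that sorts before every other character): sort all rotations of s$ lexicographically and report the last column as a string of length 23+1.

rank  rotation                  last
    0  $eeecbbaabcedaabcbebeecb  b
    1  aabcbebeecb$eeecbbaabced  d
    2  aabcedaabcbebeecb$eeecbb  b
    3  abcbebeecb$eeecbbaabceda  a
    4  abcedaabcbebeecb$eeecbba  a
    5  b$eeecbbaabcedaabcbebeec  c
    6  baabcedaabcbebeecb$eeecb  b
    7  bbaabcedaabcbebeecb$eeec  c
    8  bcbebeecb$eeecbbaabcedaa  a
    9  bcedaabcbebeecb$eeecbbaa  a
   10  bebeecb$eeecbbaabcedaabc  c
   11  beecb$eeecbbaabcedaabcbe  e
   12  cb$eeecbbaabcedaabcbebee  e
   13  cbbaabcedaabcbebeecb$eee  e
   14  cbebeecb$eeecbbaabcedaab  b
   15  cedaabcbebeecb$eeecbbaab  b
   16  daabcbebeecb$eeecbbaabce  e
   17  ebeecb$eeecbbaabcedaabcb  b
   18  ecb$eeecbbaabcedaabcbebe  e
   19  ecbbaabcedaabcbebeecb$ee  e
   20  edaabcbebeecb$eeecbbaabc  c
   21  eecb$eeecbbaabcedaabcbeb  b
   22  eecbbaabcedaabcbebeecb$e  e
   23  eeecbbaabcedaabcbebeecb$  $

bdbaacbcaaceeebbebeecbe$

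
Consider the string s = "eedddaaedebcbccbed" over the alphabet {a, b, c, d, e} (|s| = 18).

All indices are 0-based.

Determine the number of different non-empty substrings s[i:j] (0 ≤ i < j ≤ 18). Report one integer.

rank→(start, suffix):
  0 → (5, 'aaedebcbccbed')
  1 → (6, 'aedebcbccbed')
  2 → (10, 'bcbccbed')
  3 → (12, 'bccbed')
  4 → (15, 'bed')
  5 → (11, 'cbccbed')
  6 → (14, 'cbed')
  7 → (13, 'ccbed')
  8 → (17, 'd')
  9 → (4, 'daaedebcbccbed')
  10 → (3, 'ddaaedebcbccbed')
  11 → (2, 'dddaaedebcbccbed')
  12 → (8, 'debcbccbed')
  13 → (9, 'ebcbccbed')
  14 → (16, 'ed')
  15 → (1, 'edddaaedebcbccbed')
  16 → (7, 'edebcbccbed')
  17 → (0, 'eedddaaedebcbccbed')

SA = [5, 6, 10, 12, 15, 11, 14, 13, 17, 4, 3, 2, 8, 9, 16, 1, 7, 0]
[i] adj suffixes → lcp
  [1] 5/6 → 1 ('a')
  [2] 6/10 → 0 ('')
  [3] 10/12 → 2 ('bc')
  [4] 12/15 → 1 ('b')
  [5] 15/11 → 0 ('')
  [6] 11/14 → 2 ('cb')
  [7] 14/13 → 1 ('c')
  [8] 13/17 → 0 ('')
  [9] 17/4 → 1 ('d')
  [10] 4/3 → 1 ('d')
  [11] 3/2 → 2 ('dd')
  [12] 2/8 → 1 ('d')
  [13] 8/9 → 0 ('')
  [14] 9/16 → 1 ('e')
  [15] 16/1 → 2 ('ed')
  [16] 1/7 → 2 ('ed')
  [17] 7/0 → 1 ('e')

n(n+1)/2 = 18·19/2 = 171
Σ LCP = 0 + 1 + 0 + 2 + 1 + 0 + 2 + 1 + 0 + 1 + 1 + 2 + 1 + 0 + 1 + 2 + 2 + 1 = 18
distinct = 171 − 18 = 153

153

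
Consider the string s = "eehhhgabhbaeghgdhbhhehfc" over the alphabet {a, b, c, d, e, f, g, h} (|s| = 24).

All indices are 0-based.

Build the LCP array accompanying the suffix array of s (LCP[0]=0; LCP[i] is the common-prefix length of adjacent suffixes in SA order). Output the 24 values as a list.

rank | idx | suffix
   0 |   6 | abhbaeghgdhbhhehfc
   1 |  10 | aeghgdhbhhehfc
   2 |   9 | baeghgdhbhhehfc
   3 |   7 | bhbaeghgdhbhhehfc
   4 |  17 | bhhehfc
   5 |  23 | c
   6 |  15 | dhbhhehfc
   7 |   0 | eehhhgabhbaeghgdhbhhehfc
   8 |  11 | eghgdhbhhehfc
   9 |  20 | ehfc
  10 |   1 | ehhhgabhbaeghgdhbhhehfc
  11 |  22 | fc
  12 |   5 | gabhbaeghgdhbhhehfc
  13 |  14 | gdhbhhehfc
  14 |  12 | ghgdhbhhehfc
  15 |   8 | hbaeghgdhbhhehfc
  16 |  16 | hbhhehfc
  17 |  19 | hehfc
  18 |  21 | hfc
  19 |   4 | hgabhbaeghgdhbhhehfc
  20 |  13 | hgdhbhhehfc
  21 |  18 | hhehfc
  22 |   3 | hhgabhbaeghgdhbhhehfc
  23 |   2 | hhhgabhbaeghgdhbhhehfc

SA = [6, 10, 9, 7, 17, 23, 15, 0, 11, 20, 1, 22, 5, 14, 12, 8, 16, 19, 21, 4, 13, 18, 3, 2]
i: (SA[i-1],SA[i]) lcp shared
  1: (6,10) 1 'a'
  2: (10,9) 0 ''
  3: (9,7) 1 'b'
  4: (7,17) 2 'bh'
  5: (17,23) 0 ''
  6: (23,15) 0 ''
  7: (15,0) 0 ''
  8: (0,11) 1 'e'
  9: (11,20) 1 'e'
  10: (20,1) 2 'eh'
  11: (1,22) 0 ''
  12: (22,5) 0 ''
  13: (5,14) 1 'g'
  14: (14,12) 1 'g'
  15: (12,8) 0 ''
  16: (8,16) 2 'hb'
  17: (16,19) 1 'h'
  18: (19,21) 1 'h'
  19: (21,4) 1 'h'
  20: (4,13) 2 'hg'
  21: (13,18) 1 'h'
  22: (18,3) 2 'hh'
  23: (3,2) 2 'hh'

[0, 1, 0, 1, 2, 0, 0, 0, 1, 1, 2, 0, 0, 1, 1, 0, 2, 1, 1, 1, 2, 1, 2, 2]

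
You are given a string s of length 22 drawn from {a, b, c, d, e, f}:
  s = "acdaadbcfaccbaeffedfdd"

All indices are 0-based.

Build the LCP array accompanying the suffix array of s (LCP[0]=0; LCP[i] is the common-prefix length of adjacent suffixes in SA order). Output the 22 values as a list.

sorted suffixes:
  #0 SA[0]=3  'aadbcfaccbaeffedfdd'
  #1 SA[1]=9  'accbaeffedfdd'
  #2 SA[2]=0  'acdaadbcfaccbaeffedfdd'
  #3 SA[3]=4  'adbcfaccbaeffedfdd'
  #4 SA[4]=13  'aeffedfdd'
  #5 SA[5]=12  'baeffedfdd'
  #6 SA[6]=6  'bcfaccbaeffedfdd'
  #7 SA[7]=11  'cbaeffedfdd'
  #8 SA[8]=10  'ccbaeffedfdd'
  #9 SA[9]=1  'cdaadbcfaccbaeffedfdd'
  #10 SA[10]=7  'cfaccbaeffedfdd'
  #11 SA[11]=21  'd'
  #12 SA[12]=2  'daadbcfaccbaeffedfdd'
  #13 SA[13]=5  'dbcfaccbaeffedfdd'
  #14 SA[14]=20  'dd'
  #15 SA[15]=18  'dfdd'
  #16 SA[16]=17  'edfdd'
  #17 SA[17]=14  'effedfdd'
  #18 SA[18]=8  'faccbaeffedfdd'
  #19 SA[19]=19  'fdd'
  #20 SA[20]=16  'fedfdd'
  #21 SA[21]=15  'ffedfdd'

SA = [3, 9, 0, 4, 13, 12, 6, 11, 10, 1, 7, 21, 2, 5, 20, 18, 17, 14, 8, 19, 16, 15]
[i] adj suffixes → lcp
  [1] 3/9 → 1 ('a')
  [2] 9/0 → 2 ('ac')
  [3] 0/4 → 1 ('a')
  [4] 4/13 → 1 ('a')
  [5] 13/12 → 0 ('')
  [6] 12/6 → 1 ('b')
  [7] 6/11 → 0 ('')
  [8] 11/10 → 1 ('c')
  [9] 10/1 → 1 ('c')
  [10] 1/7 → 1 ('c')
  [11] 7/21 → 0 ('')
  [12] 21/2 → 1 ('d')
  [13] 2/5 → 1 ('d')
  [14] 5/20 → 1 ('d')
  [15] 20/18 → 1 ('d')
  [16] 18/17 → 0 ('')
  [17] 17/14 → 1 ('e')
  [18] 14/8 → 0 ('')
  [19] 8/19 → 1 ('f')
  [20] 19/16 → 1 ('f')
  [21] 16/15 → 1 ('f')

[0, 1, 2, 1, 1, 0, 1, 0, 1, 1, 1, 0, 1, 1, 1, 1, 0, 1, 0, 1, 1, 1]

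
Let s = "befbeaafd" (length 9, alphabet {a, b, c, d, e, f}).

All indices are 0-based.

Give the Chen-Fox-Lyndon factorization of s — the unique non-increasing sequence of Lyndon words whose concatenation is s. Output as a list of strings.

emit factor 1: 'bef' (i=0, period=3)
emit factor 2: 'be' (i=3, period=2)
emit factor 3: 'aafd' (i=5, period=4)

["bef", "be", "aafd"]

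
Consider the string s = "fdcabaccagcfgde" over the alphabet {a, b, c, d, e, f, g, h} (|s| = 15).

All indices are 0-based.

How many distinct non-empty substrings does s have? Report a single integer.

sorted suffixes:
  #0 SA[0]=3  'abaccagcfgde'
  #1 SA[1]=5  'accagcfgde'
  #2 SA[2]=8  'agcfgde'
  #3 SA[3]=4  'baccagcfgde'
  #4 SA[4]=2  'cabaccagcfgde'
  #5 SA[5]=7  'cagcfgde'
  #6 SA[6]=6  'ccagcfgde'
  #7 SA[7]=10  'cfgde'
  #8 SA[8]=1  'dcabaccagcfgde'
  #9 SA[9]=13  'de'
  #10 SA[10]=14  'e'
  #11 SA[11]=0  'fdcabaccagcfgde'
  #12 SA[12]=11  'fgde'
  #13 SA[13]=9  'gcfgde'
  #14 SA[14]=12  'gde'

SA = [3, 5, 8, 4, 2, 7, 6, 10, 1, 13, 14, 0, 11, 9, 12]
[i] adj suffixes → lcp
  [1] 3/5 → 1 ('a')
  [2] 5/8 → 1 ('a')
  [3] 8/4 → 0 ('')
  [4] 4/2 → 0 ('')
  [5] 2/7 → 2 ('ca')
  [6] 7/6 → 1 ('c')
  [7] 6/10 → 1 ('c')
  [8] 10/1 → 0 ('')
  [9] 1/13 → 1 ('d')
  [10] 13/14 → 0 ('')
  [11] 14/0 → 0 ('')
  [12] 0/11 → 1 ('f')
  [13] 11/9 → 0 ('')
  [14] 9/12 → 1 ('g')

n(n+1)/2 = 15·16/2 = 120
Σ LCP = 0 + 1 + 1 + 0 + 0 + 2 + 1 + 1 + 0 + 1 + 0 + 0 + 1 + 0 + 1 = 9
distinct = 120 − 9 = 111

111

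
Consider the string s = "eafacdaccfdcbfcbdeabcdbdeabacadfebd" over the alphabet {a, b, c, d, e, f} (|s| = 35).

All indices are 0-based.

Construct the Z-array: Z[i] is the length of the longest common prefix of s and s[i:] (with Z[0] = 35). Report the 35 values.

[35, 0, 0, 0, 0, 0, 0, 0, 0, 0, 0, 0, 0, 0, 0, 0, 0, 2, 0, 0, 0, 0, 0, 0, 2, 0, 0, 0, 0, 0, 0, 0, 1, 0, 0]

Z[0]=35
i=1: fresh scan; Z[1]=0
i=2: fresh scan; Z[2]=0
i=3: fresh scan; Z[3]=0
i=4: fresh scan; Z[4]=0
i=5: fresh scan; Z[5]=0
i=6: fresh scan; Z[6]=0
i=7: fresh scan; Z[7]=0
i=8: fresh scan; Z[8]=0
i=9: fresh scan; Z[9]=0
i=10: fresh scan; Z[10]=0
i=11: fresh scan; Z[11]=0
i=12: fresh scan; Z[12]=0
i=13: fresh scan; Z[13]=0
i=14: fresh scan; Z[14]=0
i=15: fresh scan; Z[15]=0
i=16: fresh scan; Z[16]=0
i=17: fresh scan; Z[17]=2 scan→box=[17,19)
i=18: min(r-i=1, Z[1]=0)=0; Z[18]=0
i=19: fresh scan; Z[19]=0
i=20: fresh scan; Z[20]=0
i=21: fresh scan; Z[21]=0
i=22: fresh scan; Z[22]=0
i=23: fresh scan; Z[23]=0
i=24: fresh scan; Z[24]=2 scan→box=[24,26)
i=25: min(r-i=1, Z[1]=0)=0; Z[25]=0
i=26: fresh scan; Z[26]=0
i=27: fresh scan; Z[27]=0
i=28: fresh scan; Z[28]=0
i=29: fresh scan; Z[29]=0
i=30: fresh scan; Z[30]=0
i=31: fresh scan; Z[31]=0
i=32: fresh scan; Z[32]=1 scan→box=[32,33)
i=33: fresh scan; Z[33]=0
i=34: fresh scan; Z[34]=0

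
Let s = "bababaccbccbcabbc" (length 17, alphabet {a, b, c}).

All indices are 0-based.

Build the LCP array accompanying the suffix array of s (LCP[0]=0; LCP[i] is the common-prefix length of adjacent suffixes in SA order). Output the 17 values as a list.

rank | idx | suffix
   0 |   1 | ababaccbccbcabbc
   1 |   3 | abaccbccbcabbc
   2 |  13 | abbc
   3 |   5 | accbccbcabbc
   4 |   0 | bababaccbccbcabbc
   5 |   2 | babaccbccbcabbc
   6 |   4 | baccbccbcabbc
   7 |  14 | bbc
   8 |  15 | bc
   9 |  11 | bcabbc
  10 |   8 | bccbcabbc
  11 |  16 | c
  12 |  12 | cabbc
  13 |  10 | cbcabbc
  14 |   7 | cbccbcabbc
  15 |   9 | ccbcabbc
  16 |   6 | ccbccbcabbc

SA = [1, 3, 13, 5, 0, 2, 4, 14, 15, 11, 8, 16, 12, 10, 7, 9, 6]
rank  pair      lcp
   1  s[1:],s[3:]  3  'aba'
   2  s[3:],s[13:]  2  'ab'
   3  s[13:],s[5:]  1  'a'
   4  s[5:],s[0:]  0  ''
   5  s[0:],s[2:]  4  'baba'
   6  s[2:],s[4:]  2  'ba'
   7  s[4:],s[14:]  1  'b'
   8  s[14:],s[15:]  1  'b'
   9  s[15:],s[11:]  2  'bc'
  10  s[11:],s[8:]  2  'bc'
  11  s[8:],s[16:]  0  ''
  12  s[16:],s[12:]  1  'c'
  13  s[12:],s[10:]  1  'c'
  14  s[10:],s[7:]  3  'cbc'
  15  s[7:],s[9:]  1  'c'
  16  s[9:],s[6:]  4  'ccbc'

[0, 3, 2, 1, 0, 4, 2, 1, 1, 2, 2, 0, 1, 1, 3, 1, 4]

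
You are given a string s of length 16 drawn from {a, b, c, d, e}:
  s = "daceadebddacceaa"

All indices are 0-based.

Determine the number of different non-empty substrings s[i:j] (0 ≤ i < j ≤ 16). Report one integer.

rank | idx | suffix
   0 |  15 | a
   1 |  14 | aa
   2 |  10 | acceaa
   3 |   1 | aceadebddacceaa
   4 |   4 | adebddacceaa
   5 |   7 | bddacceaa
   6 |  11 | cceaa
   7 |  12 | ceaa
   8 |   2 | ceadebddacceaa
   9 |   9 | dacceaa
  10 |   0 | daceadebddacceaa
  11 |   8 | ddacceaa
  12 |   5 | debddacceaa
  13 |  13 | eaa
  14 |   3 | eadebddacceaa
  15 |   6 | ebddacceaa

SA = [15, 14, 10, 1, 4, 7, 11, 12, 2, 9, 0, 8, 5, 13, 3, 6]
rank  pair      lcp
   1  s[15:],s[14:]  1  'a'
   2  s[14:],s[10:]  1  'a'
   3  s[10:],s[1:]  2  'ac'
   4  s[1:],s[4:]  1  'a'
   5  s[4:],s[7:]  0  ''
   6  s[7:],s[11:]  0  ''
   7  s[11:],s[12:]  1  'c'
   8  s[12:],s[2:]  3  'cea'
   9  s[2:],s[9:]  0  ''
  10  s[9:],s[0:]  3  'dac'
  11  s[0:],s[8:]  1  'd'
  12  s[8:],s[5:]  1  'd'
  13  s[5:],s[13:]  0  ''
  14  s[13:],s[3:]  2  'ea'
  15  s[3:],s[6:]  1  'e'

n(n+1)/2 = 16·17/2 = 136
Σ LCP = 0 + 1 + 1 + 2 + 1 + 0 + 0 + 1 + 3 + 0 + 3 + 1 + 1 + 0 + 2 + 1 = 17
distinct = 136 − 17 = 119

119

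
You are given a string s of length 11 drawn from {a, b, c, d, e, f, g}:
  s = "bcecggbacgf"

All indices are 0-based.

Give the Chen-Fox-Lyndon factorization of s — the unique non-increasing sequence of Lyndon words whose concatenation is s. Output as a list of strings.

emit factor 1: 'bcecgg' (i=0, period=6)
emit factor 2: 'b' (i=6, period=1)
emit factor 3: 'acgf' (i=7, period=4)

["bcecgg", "b", "acgf"]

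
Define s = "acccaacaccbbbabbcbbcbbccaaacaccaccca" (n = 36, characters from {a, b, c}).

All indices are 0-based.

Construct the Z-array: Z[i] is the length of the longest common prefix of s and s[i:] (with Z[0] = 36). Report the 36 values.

[36, 0, 0, 0, 1, 2, 0, 3, 0, 0, 0, 0, 0, 1, 0, 0, 0, 0, 0, 0, 0, 0, 0, 0, 1, 1, 2, 0, 3, 0, 0, 5, 0, 0, 0, 1]

Z[0]=36
i=1: outside box; Z[1]=0
i=2: outside box; Z[2]=0
i=3: outside box; Z[3]=0
i=4: outside box; Z[4]=1 extend→box=[4,5)
i=5: outside box; Z[5]=2 extend→box=[5,7)
i=6: min(r-i=1, Z[1]=0)=0; Z[6]=0
i=7: outside box; Z[7]=3 extend→box=[7,10)
i=8: min(r-i=2, Z[1]=0)=0; Z[8]=0
i=9: min(r-i=1, Z[2]=0)=0; Z[9]=0
i=10: outside box; Z[10]=0
i=11: outside box; Z[11]=0
i=12: outside box; Z[12]=0
i=13: outside box; Z[13]=1 extend→box=[13,14)
i=14: outside box; Z[14]=0
i=15: outside box; Z[15]=0
i=16: outside box; Z[16]=0
i=17: outside box; Z[17]=0
i=18: outside box; Z[18]=0
i=19: outside box; Z[19]=0
i=20: outside box; Z[20]=0
i=21: outside box; Z[21]=0
i=22: outside box; Z[22]=0
i=23: outside box; Z[23]=0
i=24: outside box; Z[24]=1 extend→box=[24,25)
i=25: outside box; Z[25]=1 extend→box=[25,26)
i=26: outside box; Z[26]=2 extend→box=[26,28)
i=27: min(r-i=1, Z[1]=0)=0; Z[27]=0
i=28: outside box; Z[28]=3 extend→box=[28,31)
i=29: min(r-i=2, Z[1]=0)=0; Z[29]=0
i=30: min(r-i=1, Z[2]=0)=0; Z[30]=0
i=31: outside box; Z[31]=5 extend→box=[31,36)
i=32: min(r-i=4, Z[1]=0)=0; Z[32]=0
i=33: min(r-i=3, Z[2]=0)=0; Z[33]=0
i=34: min(r-i=2, Z[3]=0)=0; Z[34]=0
i=35: min(r-i=1, Z[4]=1)=1; Z[35]=1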